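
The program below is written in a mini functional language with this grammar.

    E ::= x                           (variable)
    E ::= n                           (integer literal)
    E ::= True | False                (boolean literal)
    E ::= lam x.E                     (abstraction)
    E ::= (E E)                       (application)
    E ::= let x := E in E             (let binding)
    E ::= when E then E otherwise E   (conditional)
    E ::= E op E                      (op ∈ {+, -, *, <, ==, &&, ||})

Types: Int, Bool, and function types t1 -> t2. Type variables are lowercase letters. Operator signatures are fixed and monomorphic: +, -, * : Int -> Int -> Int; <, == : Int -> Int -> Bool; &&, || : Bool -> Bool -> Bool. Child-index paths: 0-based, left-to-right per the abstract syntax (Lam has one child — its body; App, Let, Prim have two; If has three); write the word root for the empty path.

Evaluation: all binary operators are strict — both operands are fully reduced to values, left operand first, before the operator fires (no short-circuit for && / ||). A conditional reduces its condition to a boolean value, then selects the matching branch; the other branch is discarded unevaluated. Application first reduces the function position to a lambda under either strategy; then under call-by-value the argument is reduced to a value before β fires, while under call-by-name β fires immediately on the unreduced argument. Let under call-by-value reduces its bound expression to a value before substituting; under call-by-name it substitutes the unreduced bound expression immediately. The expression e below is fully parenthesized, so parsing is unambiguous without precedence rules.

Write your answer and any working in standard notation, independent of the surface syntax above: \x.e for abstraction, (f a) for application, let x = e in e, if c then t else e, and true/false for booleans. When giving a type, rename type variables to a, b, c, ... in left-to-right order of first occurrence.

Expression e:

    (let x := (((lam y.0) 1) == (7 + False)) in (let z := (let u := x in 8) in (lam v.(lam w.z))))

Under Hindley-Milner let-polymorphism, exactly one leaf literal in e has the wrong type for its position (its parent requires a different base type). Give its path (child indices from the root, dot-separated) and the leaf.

Answer: 0.1.1 : false

Derivation:
\y._ : a -> Int
  unify a -> Int ~ Int -> b
  unify a ~ Int
  unify Int ~ b
_ _ : Int
  unify Int ~ Int
  unify Int ~ Int
  unify Bool ~ Int
  FAIL: mismatch Bool ~ Int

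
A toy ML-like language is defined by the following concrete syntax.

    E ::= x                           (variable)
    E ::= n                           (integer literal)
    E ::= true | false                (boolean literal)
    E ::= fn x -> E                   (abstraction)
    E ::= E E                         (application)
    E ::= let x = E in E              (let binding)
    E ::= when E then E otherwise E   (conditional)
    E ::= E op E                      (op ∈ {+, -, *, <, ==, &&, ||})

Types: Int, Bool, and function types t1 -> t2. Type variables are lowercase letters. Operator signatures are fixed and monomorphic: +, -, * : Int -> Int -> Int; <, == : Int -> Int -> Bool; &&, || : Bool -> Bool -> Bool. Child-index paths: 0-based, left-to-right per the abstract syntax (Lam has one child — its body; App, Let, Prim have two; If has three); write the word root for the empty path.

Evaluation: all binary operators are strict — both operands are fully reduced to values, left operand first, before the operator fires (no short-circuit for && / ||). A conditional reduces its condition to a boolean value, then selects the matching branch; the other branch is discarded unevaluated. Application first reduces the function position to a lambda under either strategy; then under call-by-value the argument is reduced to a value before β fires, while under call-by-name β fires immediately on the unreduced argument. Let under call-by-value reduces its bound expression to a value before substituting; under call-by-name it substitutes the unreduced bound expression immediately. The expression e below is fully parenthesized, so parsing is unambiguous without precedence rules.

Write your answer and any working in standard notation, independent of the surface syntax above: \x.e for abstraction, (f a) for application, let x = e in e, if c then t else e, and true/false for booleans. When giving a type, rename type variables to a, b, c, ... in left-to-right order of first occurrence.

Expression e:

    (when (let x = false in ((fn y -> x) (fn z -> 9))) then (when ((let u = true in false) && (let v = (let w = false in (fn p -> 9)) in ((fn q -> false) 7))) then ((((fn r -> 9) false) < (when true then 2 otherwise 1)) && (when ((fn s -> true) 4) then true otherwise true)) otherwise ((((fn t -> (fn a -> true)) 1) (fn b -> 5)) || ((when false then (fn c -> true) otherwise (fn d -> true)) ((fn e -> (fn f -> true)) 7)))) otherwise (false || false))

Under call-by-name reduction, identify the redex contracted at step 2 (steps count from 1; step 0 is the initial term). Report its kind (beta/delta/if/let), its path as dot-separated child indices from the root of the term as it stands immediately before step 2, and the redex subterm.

Working:
step 0: (if (let x = false in ((\y.x) (\z.9))) then (if ((let u = true in false) && (let v = (let w = false in (\p.9)) in ((\q.false) 7))) then ((((\r.9) false) < (if true then 2 else 1)) && (if ((\s.true) 4) then true else true)) else ((((\t.(\a.true)) 1) (\b.5)) || ((if false then (\c.true) else (\d.true)) ((\e.(\f.true)) 7)))) else (false || false))
step 1: [let@0] (if ((\y.false) (\z.9)) then (if ((let u = true in false) && (let v = (let w = false in (\p.9)) in ((\q.false) 7))) then ((((\r.9) false) < (if true then 2 else 1)) && (if ((\s.true) 4) then true else true)) else ((((\t.(\a.true)) 1) (\b.5)) || ((if false then (\c.true) else (\d.true)) ((\e.(\f.true)) 7)))) else (false || false))
step 2: [beta@0] (if false then (if ((let u = true in false) && (let v = (let w = false in (\p.9)) in ((\q.false) 7))) then ((((\r.9) false) < (if true then 2 else 1)) && (if ((\s.true) 4) then true else true)) else ((((\t.(\a.true)) 1) (\b.5)) || ((if false then (\c.true) else (\d.true)) ((\e.(\f.true)) 7)))) else (false || false))

Answer: beta at 0 : ((\y.false) (\z.9))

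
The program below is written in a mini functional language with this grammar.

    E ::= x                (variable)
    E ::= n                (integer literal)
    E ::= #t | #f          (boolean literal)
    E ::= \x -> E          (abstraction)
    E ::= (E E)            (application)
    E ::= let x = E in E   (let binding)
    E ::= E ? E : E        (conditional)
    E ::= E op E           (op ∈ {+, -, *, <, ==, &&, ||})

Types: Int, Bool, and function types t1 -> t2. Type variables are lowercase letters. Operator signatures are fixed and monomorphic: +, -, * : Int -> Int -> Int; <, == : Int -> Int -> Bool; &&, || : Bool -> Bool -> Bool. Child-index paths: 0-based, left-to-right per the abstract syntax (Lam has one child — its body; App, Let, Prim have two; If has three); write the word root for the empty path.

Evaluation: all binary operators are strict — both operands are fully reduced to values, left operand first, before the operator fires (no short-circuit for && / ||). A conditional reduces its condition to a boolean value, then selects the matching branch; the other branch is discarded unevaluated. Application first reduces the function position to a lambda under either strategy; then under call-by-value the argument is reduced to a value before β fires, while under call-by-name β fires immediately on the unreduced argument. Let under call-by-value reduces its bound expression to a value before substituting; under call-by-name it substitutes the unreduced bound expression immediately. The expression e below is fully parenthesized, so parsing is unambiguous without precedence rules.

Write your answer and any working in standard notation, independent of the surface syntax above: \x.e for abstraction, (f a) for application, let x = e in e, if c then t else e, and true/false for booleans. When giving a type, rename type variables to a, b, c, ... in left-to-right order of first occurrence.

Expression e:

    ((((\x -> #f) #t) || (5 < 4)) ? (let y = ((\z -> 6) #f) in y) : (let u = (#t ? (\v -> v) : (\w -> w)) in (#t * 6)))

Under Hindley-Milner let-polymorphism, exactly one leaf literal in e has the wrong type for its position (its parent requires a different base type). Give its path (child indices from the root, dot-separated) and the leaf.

Answer: 2.1.0 : true

Derivation:
\x._ : a -> Bool
  unify a -> Bool ~ Bool -> b
  unify a ~ Bool
  unify Bool ~ b
_ _ : Bool
  unify Bool ~ Bool
  unify Int ~ Int
  unify Int ~ Int
  unify Bool ~ Bool
  unify Bool ~ Bool
\z._ : c -> Int
  unify c -> Int ~ Bool -> d
  unify c ~ Bool
  unify Int ~ d
_ _ : Int
let y : Int
y : Int
  unify Bool ~ Bool
v : e
\v._ : e -> e
w : f
\w._ : f -> f
  unify e -> e ~ f -> f
  unify e ~ f
  unify f ~ f
let u : forall. f -> f
  unify Bool ~ Int
  FAIL: mismatch Bool ~ Int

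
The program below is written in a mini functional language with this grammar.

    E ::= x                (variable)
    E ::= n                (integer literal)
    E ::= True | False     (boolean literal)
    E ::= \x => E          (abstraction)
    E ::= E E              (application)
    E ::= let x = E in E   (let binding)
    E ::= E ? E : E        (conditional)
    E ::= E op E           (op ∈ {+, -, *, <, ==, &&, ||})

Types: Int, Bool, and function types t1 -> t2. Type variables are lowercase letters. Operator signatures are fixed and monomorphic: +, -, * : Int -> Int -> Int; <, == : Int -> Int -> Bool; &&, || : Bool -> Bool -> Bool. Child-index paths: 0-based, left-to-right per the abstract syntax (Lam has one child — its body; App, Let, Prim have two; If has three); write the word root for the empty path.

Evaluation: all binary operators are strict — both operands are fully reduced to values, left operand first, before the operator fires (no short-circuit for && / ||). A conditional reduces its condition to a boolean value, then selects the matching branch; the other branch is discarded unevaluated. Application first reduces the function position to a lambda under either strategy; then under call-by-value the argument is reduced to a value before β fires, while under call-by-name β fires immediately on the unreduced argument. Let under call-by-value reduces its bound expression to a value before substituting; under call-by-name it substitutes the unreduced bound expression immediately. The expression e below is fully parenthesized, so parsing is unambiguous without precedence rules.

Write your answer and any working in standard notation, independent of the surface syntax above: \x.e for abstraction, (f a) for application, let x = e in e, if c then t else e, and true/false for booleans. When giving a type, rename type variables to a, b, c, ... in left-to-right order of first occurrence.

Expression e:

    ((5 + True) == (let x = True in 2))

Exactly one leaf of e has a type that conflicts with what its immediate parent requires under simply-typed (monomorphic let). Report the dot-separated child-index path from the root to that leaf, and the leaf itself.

Trace:
  unify Int ~ Int
  unify Bool ~ Int
  FAIL: mismatch Bool ~ Int

Answer: 0.1 : true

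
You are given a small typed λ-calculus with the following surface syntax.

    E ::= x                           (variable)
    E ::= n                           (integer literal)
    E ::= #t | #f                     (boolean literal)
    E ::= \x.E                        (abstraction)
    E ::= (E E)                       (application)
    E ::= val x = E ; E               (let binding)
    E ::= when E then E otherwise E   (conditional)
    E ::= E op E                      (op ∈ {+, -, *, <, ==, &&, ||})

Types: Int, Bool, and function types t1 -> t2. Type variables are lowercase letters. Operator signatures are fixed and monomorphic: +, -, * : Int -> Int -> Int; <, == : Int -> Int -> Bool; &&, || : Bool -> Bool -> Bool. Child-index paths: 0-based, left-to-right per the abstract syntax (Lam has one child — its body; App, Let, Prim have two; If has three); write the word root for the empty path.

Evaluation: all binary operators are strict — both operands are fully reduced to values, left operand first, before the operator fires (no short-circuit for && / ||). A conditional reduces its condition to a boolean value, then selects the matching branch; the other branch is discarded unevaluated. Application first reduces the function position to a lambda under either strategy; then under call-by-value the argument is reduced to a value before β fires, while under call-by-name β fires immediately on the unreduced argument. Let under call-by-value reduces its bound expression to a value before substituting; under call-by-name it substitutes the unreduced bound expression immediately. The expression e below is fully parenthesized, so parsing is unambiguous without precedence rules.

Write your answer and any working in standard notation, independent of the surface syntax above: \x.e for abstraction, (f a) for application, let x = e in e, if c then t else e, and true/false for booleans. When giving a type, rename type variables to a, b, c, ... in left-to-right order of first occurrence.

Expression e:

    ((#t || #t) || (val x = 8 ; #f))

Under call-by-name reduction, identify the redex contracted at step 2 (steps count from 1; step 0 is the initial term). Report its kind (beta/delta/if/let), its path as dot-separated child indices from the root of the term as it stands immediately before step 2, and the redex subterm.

Trace:
step 0: ((true || true) || (let x = 8 in false))
step 1: [delta@0] (true || (let x = 8 in false))
step 2: [let@1] (true || false)

Answer: let at 1 : (let x = 8 in false)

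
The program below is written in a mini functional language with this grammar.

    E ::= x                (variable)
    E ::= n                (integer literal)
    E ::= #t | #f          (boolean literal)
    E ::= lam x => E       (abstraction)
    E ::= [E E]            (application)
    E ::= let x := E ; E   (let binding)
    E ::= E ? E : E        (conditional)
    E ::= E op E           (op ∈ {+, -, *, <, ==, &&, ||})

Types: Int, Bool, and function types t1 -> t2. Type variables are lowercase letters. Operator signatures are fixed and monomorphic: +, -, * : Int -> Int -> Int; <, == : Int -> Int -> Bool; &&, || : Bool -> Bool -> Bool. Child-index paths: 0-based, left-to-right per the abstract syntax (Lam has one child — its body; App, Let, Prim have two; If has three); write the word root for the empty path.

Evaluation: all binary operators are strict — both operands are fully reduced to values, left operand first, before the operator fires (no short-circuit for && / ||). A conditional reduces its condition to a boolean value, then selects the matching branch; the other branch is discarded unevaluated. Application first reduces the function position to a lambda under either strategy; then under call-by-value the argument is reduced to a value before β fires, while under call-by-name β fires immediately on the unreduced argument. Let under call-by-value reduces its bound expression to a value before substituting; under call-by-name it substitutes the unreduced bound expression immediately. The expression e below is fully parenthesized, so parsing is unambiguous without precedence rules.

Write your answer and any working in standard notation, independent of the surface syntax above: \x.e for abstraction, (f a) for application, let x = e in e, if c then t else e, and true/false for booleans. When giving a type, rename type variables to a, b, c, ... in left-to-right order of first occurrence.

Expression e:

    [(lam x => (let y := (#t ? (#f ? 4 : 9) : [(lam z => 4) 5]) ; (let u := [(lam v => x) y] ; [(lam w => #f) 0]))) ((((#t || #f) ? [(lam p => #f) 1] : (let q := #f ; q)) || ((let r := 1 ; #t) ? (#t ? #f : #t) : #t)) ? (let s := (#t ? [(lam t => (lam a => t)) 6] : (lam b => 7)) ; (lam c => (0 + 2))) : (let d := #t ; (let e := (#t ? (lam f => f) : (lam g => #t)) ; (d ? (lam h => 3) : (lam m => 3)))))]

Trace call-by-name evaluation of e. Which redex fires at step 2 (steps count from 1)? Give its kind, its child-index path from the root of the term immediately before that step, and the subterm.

Trace:
step 0: ((\x.(let y = (if true then (if false then 4 else 9) else ((\z.4) 5)) in (let u = ((\v.x) y) in ((\w.false) 0)))) (if ((if (true || false) then ((\p.false) 1) else (let q = false in q)) || (if (let r = 1 in true) then (if true then false else true) else true)) then (let s = (if true then ((\t.(\a.t)) 6) else (\b.7)) in (\c.(0 + 2))) else (let d = true in (let e = (if true then (\f.f) else (\g.true)) in (if d then (\h.3) else (\m.3))))))
step 1: [beta@root] (let y = (if true then (if false then 4 else 9) else ((\z.4) 5)) in (let u = ((\v.(if ((if (true || false) then ((\p.false) 1) else (let q = false in q)) || (if (let r = 1 in true) then (if true then false else true) else true)) then (let s = (if true then ((\t.(\a.t)) 6) else (\b.7)) in (\c.(0 + 2))) else (let d = true in (let e = (if true then (\f.f) else (\g.true)) in (if d then (\h.3) else (\m.3)))))) y) in ((\w.false) 0)))
step 2: [let@root] (let u = ((\v.(if ((if (true || false) then ((\p.false) 1) else (let q = false in q)) || (if (let r = 1 in true) then (if true then false else true) else true)) then (let s = (if true then ((\t.(\a.t)) 6) else (\b.7)) in (\c.(0 + 2))) else (let d = true in (let e = (if true then (\f.f) else (\g.true)) in (if d then (\h.3) else (\m.3)))))) (if true then (if false then 4 else 9) else ((\z.4) 5))) in ((\w.false) 0))

Answer: let at root : (let y = (if true then (if false then 4 else 9) else ((\z.4) 5)) in (let u = ((\v.(if ((if (true || false) then ((\p.false) 1) else (let q = false in q)) || (if (let r = 1 in true) then (if true then false else true) else true)) then (let s = (if true then ((\t.(\a.t)) 6) else (\b.7)) in (\c.(0 + 2))) else (let d = true in (let e = (if true then (\f.f) else (\g.true)) in (if d then (\h.3) else (\m.3)))))) y) in ((\w.false) 0)))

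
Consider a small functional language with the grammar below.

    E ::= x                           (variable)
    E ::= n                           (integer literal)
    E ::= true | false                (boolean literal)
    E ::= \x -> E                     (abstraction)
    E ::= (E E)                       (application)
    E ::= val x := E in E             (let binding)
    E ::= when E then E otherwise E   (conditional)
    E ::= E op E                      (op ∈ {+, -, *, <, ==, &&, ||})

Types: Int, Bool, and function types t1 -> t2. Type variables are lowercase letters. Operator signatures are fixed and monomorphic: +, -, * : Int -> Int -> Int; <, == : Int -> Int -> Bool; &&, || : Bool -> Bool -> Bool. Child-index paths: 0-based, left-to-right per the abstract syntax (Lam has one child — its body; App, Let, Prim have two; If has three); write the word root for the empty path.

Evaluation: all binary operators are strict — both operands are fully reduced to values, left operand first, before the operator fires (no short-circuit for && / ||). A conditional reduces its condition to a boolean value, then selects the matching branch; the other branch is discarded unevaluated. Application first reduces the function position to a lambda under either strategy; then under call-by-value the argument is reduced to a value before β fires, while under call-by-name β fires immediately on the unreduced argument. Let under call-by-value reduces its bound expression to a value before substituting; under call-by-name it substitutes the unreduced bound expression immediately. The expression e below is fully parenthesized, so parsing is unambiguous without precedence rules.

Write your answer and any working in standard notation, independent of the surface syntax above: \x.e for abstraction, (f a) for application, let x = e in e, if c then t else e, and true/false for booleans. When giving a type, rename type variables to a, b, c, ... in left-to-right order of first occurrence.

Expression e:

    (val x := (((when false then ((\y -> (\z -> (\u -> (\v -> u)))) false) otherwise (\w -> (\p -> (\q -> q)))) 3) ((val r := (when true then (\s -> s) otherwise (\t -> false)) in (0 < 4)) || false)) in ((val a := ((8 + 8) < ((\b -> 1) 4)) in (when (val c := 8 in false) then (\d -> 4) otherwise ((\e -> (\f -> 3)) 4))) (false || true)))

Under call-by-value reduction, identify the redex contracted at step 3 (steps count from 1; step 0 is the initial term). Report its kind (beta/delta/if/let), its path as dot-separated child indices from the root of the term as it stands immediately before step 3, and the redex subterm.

Derivation:
step 0: (let x = (((if false then ((\y.(\z.(\u.(\v.u)))) false) else (\w.(\p.(\q.q)))) 3) ((let r = (if true then (\s.s) else (\t.false)) in (0 < 4)) || false)) in ((let a = ((8 + 8) < ((\b.1) 4)) in (if (let c = 8 in false) then (\d.4) else ((\e.(\f.3)) 4))) (false || true)))
step 1: [if@0.0.0] (let x = (((\w.(\p.(\q.q))) 3) ((let r = (if true then (\s.s) else (\t.false)) in (0 < 4)) || false)) in ((let a = ((8 + 8) < ((\b.1) 4)) in (if (let c = 8 in false) then (\d.4) else ((\e.(\f.3)) 4))) (false || true)))
step 2: [beta@0.0] (let x = ((\p.(\q.q)) ((let r = (if true then (\s.s) else (\t.false)) in (0 < 4)) || false)) in ((let a = ((8 + 8) < ((\b.1) 4)) in (if (let c = 8 in false) then (\d.4) else ((\e.(\f.3)) 4))) (false || true)))
step 3: [if@0.1.0.0] (let x = ((\p.(\q.q)) ((let r = (\s.s) in (0 < 4)) || false)) in ((let a = ((8 + 8) < ((\b.1) 4)) in (if (let c = 8 in false) then (\d.4) else ((\e.(\f.3)) 4))) (false || true)))

Answer: if at 0.1.0.0 : (if true then (\s.s) else (\t.false))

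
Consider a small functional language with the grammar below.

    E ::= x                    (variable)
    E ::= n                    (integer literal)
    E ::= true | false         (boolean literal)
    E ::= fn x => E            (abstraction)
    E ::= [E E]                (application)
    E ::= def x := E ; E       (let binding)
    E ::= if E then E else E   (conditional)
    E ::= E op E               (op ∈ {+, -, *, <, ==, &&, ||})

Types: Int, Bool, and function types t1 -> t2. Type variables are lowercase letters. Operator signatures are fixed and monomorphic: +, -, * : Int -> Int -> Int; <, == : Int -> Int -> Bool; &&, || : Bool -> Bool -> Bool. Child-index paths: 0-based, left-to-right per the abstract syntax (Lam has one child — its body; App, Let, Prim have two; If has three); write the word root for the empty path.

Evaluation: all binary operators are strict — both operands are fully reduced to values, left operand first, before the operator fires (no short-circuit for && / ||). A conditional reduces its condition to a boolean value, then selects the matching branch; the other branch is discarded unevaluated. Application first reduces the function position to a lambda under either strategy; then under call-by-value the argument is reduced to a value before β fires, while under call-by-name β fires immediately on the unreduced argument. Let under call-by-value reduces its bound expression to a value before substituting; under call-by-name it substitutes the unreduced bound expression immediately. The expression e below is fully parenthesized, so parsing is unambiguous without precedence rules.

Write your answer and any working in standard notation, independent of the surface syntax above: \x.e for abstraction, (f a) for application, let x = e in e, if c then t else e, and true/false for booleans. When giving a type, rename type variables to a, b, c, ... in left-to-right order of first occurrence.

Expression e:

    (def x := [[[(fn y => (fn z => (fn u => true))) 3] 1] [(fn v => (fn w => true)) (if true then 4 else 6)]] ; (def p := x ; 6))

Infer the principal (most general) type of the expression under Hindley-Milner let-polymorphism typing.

Answer: Int

Derivation:
\u._ : c -> Bool
\z._ : b -> c -> Bool
\y._ : a -> b -> c -> Bool
  unify a -> b -> c -> Bool ~ Int -> d
  unify a ~ Int
  unify b -> c -> Bool ~ d
_ _ : b -> c -> Bool
  unify b -> c -> Bool ~ Int -> e
  unify b ~ Int
  unify c -> Bool ~ e
_ _ : c -> Bool
\w._ : g -> Bool
\v._ : f -> g -> Bool
  unify Bool ~ Bool
  unify Int ~ Int
  unify f -> g -> Bool ~ Int -> h
  unify f ~ Int
  unify g -> Bool ~ h
_ _ : g -> Bool
  unify c -> Bool ~ (g -> Bool) -> i
  unify c ~ g -> Bool
  unify Bool ~ i
_ _ : Bool
let x : Bool
x : Bool
let p : Bool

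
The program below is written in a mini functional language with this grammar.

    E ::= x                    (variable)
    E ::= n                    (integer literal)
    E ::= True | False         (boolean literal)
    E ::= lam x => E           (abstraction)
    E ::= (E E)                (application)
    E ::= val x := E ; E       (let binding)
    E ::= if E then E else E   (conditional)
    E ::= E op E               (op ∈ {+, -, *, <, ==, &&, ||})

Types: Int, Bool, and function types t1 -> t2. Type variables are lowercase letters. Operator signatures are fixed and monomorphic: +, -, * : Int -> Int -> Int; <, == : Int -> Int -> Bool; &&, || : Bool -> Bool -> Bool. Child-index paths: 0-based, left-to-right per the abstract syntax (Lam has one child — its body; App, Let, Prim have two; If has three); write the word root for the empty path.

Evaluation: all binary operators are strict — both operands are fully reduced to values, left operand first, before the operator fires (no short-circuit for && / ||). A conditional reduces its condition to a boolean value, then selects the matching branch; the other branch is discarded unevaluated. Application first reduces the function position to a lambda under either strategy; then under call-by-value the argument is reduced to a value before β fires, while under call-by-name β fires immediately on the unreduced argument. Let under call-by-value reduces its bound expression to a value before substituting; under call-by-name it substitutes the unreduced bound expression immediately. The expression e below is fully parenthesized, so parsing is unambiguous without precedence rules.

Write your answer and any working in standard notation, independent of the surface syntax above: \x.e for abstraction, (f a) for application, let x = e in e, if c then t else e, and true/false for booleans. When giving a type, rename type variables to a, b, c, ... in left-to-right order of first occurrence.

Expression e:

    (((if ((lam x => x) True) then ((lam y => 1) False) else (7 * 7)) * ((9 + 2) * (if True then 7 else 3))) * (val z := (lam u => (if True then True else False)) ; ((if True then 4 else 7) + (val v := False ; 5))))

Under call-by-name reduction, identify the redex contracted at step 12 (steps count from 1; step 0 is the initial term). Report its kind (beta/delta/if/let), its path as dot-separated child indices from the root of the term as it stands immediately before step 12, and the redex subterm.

Answer: delta at root : (77 * 9)

Derivation:
step 0: (((if ((\x.x) true) then ((\y.1) false) else (7 * 7)) * ((9 + 2) * (if true then 7 else 3))) * (let z = (\u.(if true then true else false)) in ((if true then 4 else 7) + (let v = false in 5))))
step 1: [beta@0.0.0] (((if true then ((\y.1) false) else (7 * 7)) * ((9 + 2) * (if true then 7 else 3))) * (let z = (\u.(if true then true else false)) in ((if true then 4 else 7) + (let v = false in 5))))
step 2: [if@0.0] ((((\y.1) false) * ((9 + 2) * (if true then 7 else 3))) * (let z = (\u.(if true then true else false)) in ((if true then 4 else 7) + (let v = false in 5))))
step 3: [beta@0.0] ((1 * ((9 + 2) * (if true then 7 else 3))) * (let z = (\u.(if true then true else false)) in ((if true then 4 else 7) + (let v = false in 5))))
step 4: [delta@0.1.0] ((1 * (11 * (if true then 7 else 3))) * (let z = (\u.(if true then true else false)) in ((if true then 4 else 7) + (let v = false in 5))))
step 5: [if@0.1.1] ((1 * (11 * 7)) * (let z = (\u.(if true then true else false)) in ((if true then 4 else 7) + (let v = false in 5))))
step 6: [delta@0.1] ((1 * 77) * (let z = (\u.(if true then true else false)) in ((if true then 4 else 7) + (let v = false in 5))))
step 7: [delta@0] (77 * (let z = (\u.(if true then true else false)) in ((if true then 4 else 7) + (let v = false in 5))))
step 8: [let@1] (77 * ((if true then 4 else 7) + (let v = false in 5)))
step 9: [if@1.0] (77 * (4 + (let v = false in 5)))
step 10: [let@1.1] (77 * (4 + 5))
step 11: [delta@1] (77 * 9)
step 12: [delta@root] 693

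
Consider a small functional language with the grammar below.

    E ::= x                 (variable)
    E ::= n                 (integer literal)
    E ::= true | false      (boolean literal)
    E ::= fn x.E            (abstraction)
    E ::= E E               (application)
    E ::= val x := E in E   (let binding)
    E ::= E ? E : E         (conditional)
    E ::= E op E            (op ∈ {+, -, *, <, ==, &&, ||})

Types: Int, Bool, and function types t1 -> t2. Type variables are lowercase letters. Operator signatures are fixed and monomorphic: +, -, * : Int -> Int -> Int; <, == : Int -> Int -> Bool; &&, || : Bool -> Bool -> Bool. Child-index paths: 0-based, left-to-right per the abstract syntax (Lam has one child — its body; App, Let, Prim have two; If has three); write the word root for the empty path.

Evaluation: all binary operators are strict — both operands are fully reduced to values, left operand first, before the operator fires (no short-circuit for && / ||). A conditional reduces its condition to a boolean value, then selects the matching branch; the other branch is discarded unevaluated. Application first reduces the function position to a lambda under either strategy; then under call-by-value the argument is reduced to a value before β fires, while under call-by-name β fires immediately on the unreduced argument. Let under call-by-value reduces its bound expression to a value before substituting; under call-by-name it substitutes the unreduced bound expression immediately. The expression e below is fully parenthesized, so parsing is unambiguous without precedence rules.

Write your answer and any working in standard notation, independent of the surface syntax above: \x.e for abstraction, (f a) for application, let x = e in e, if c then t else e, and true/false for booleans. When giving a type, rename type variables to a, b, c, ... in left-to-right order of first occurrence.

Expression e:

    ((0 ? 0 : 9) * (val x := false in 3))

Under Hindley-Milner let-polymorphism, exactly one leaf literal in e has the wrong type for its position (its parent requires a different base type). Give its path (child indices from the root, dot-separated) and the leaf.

Answer: 0.0 : 0

Trace:
  unify Int ~ Bool
  FAIL: mismatch Int ~ Bool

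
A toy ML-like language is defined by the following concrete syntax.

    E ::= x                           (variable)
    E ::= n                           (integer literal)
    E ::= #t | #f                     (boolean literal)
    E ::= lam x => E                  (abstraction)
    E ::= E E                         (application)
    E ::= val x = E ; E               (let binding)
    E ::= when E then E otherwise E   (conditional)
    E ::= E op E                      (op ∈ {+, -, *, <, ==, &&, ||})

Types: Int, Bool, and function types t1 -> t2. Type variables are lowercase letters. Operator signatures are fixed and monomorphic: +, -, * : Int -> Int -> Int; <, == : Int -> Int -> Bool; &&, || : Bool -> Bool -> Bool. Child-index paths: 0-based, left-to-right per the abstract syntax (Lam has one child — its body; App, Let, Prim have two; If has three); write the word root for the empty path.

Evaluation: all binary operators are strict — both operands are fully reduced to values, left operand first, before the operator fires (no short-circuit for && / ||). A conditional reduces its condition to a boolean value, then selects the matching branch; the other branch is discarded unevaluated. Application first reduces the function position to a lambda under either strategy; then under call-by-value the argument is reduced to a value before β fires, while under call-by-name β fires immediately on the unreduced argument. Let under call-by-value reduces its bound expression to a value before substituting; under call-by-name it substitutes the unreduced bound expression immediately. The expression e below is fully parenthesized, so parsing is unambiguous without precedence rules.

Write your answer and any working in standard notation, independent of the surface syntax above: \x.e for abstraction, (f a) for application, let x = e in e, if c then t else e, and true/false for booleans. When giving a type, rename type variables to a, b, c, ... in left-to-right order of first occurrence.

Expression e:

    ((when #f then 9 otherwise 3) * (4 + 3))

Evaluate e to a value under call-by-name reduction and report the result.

Working:
step 0: ((if false then 9 else 3) * (4 + 3))
step 1: [if@0] (3 * (4 + 3))
step 2: [delta@1] (3 * 7)
step 3: [delta@root] 21

Answer: 21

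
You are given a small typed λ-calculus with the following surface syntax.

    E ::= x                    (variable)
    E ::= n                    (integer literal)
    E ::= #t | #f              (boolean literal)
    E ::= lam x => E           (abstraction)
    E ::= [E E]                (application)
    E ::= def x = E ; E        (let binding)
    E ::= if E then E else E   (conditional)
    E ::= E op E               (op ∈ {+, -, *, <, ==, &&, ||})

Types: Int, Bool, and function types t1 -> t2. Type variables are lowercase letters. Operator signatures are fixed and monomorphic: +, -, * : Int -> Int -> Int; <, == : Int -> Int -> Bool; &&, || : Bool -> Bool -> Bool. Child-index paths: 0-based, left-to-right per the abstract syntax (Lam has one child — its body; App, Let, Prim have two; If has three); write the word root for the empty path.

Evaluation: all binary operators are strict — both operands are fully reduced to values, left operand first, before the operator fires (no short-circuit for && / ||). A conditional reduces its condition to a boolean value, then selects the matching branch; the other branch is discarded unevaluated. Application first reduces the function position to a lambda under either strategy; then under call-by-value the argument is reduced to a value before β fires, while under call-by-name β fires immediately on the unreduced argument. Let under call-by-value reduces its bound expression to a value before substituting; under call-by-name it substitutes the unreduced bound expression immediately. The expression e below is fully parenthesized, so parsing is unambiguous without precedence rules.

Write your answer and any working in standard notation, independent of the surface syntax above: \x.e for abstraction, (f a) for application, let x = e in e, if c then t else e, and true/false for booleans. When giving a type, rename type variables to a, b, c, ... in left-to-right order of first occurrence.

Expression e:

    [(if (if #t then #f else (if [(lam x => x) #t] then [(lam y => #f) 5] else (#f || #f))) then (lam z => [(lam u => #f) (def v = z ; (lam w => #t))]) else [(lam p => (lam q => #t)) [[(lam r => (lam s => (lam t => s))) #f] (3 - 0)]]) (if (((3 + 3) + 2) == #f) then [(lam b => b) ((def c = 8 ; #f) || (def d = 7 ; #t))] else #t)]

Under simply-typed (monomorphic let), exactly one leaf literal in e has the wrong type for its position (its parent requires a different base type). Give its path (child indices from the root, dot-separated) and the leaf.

Answer: 1.0.1 : false

Trace:
  unify Bool ~ Bool
x : a
\x._ : a -> a
  unify a -> a ~ Bool -> b
  unify a ~ Bool
  unify Bool ~ b
_ _ : Bool
  unify Bool ~ Bool
\y._ : c -> Bool
  unify c -> Bool ~ Int -> d
  unify c ~ Int
  unify Bool ~ d
_ _ : Bool
  unify Bool ~ Bool
  unify Bool ~ Bool
  unify Bool ~ Bool
  unify Bool ~ Bool
  unify Bool ~ Bool
\u._ : f -> Bool
z : e
let v : e
\w._ : g -> Bool
  unify f -> Bool ~ (g -> Bool) -> h
  unify f ~ g -> Bool
  unify Bool ~ h
_ _ : Bool
\z._ : e -> Bool
\q._ : j -> Bool
\p._ : i -> j -> Bool
s : l
\t._ : m -> l
\s._ : l -> m -> l
\r._ : k -> l -> m -> l
  unify k -> l -> m -> l ~ Bool -> n
  unify k ~ Bool
  unify l -> m -> l ~ n
_ _ : l -> m -> l
  unify Int ~ Int
  unify Int ~ Int
  unify l -> m -> l ~ Int -> o
  unify l ~ Int
  unify m -> Int ~ o
_ _ : m -> Int
  unify i -> j -> Bool ~ (m -> Int) -> p
  unify i ~ m -> Int
  unify j -> Bool ~ p
_ _ : j -> Bool
  unify e -> Bool ~ j -> Bool
  unify e ~ j
  unify Bool ~ Bool
  unify Int ~ Int
  unify Int ~ Int
  unify Int ~ Int
  unify Int ~ Int
  unify Int ~ Int
  unify Bool ~ Int
  FAIL: mismatch Bool ~ Int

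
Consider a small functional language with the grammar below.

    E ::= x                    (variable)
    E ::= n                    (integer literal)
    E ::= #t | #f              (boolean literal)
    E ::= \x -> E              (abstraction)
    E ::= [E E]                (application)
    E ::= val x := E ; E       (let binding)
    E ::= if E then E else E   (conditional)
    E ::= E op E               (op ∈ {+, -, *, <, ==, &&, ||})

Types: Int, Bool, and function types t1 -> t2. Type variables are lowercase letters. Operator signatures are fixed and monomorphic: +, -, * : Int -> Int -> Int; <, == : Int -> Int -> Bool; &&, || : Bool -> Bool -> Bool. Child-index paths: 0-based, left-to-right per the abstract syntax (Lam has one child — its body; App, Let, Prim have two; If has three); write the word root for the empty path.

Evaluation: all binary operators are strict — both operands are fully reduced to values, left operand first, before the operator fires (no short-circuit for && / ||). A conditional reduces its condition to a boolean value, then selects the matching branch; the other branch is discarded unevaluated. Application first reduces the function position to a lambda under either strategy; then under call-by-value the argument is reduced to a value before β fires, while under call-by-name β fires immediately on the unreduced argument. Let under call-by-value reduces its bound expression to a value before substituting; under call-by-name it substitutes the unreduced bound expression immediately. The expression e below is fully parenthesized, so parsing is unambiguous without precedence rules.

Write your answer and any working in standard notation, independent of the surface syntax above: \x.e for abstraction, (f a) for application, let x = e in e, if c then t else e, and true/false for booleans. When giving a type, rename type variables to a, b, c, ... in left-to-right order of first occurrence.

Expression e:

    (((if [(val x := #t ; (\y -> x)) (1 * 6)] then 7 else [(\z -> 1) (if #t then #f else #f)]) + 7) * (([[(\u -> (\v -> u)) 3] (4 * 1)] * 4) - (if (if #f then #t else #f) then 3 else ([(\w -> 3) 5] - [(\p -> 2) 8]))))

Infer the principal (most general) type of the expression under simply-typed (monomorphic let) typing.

Answer: Int

Trace:
let x : Bool
x : Bool
\y._ : a -> Bool
  unify Int ~ Int
  unify Int ~ Int
  unify a -> Bool ~ Int -> b
  unify a ~ Int
  unify Bool ~ b
_ _ : Bool
  unify Bool ~ Bool
\z._ : c -> Int
  unify Bool ~ Bool
  unify Bool ~ Bool
  unify c -> Int ~ Bool -> d
  unify c ~ Bool
  unify Int ~ d
_ _ : Int
  unify Int ~ Int
  unify Int ~ Int
  unify Int ~ Int
  unify Int ~ Int
u : e
\v._ : f -> e
\u._ : e -> f -> e
  unify e -> f -> e ~ Int -> g
  unify e ~ Int
  unify f -> Int ~ g
_ _ : f -> Int
  unify Int ~ Int
  unify Int ~ Int
  unify f -> Int ~ Int -> h
  unify f ~ Int
  unify Int ~ h
_ _ : Int
  unify Int ~ Int
  unify Int ~ Int
  unify Int ~ Int
  unify Bool ~ Bool
  unify Bool ~ Bool
  unify Bool ~ Bool
\w._ : i -> Int
  unify i -> Int ~ Int -> j
  unify i ~ Int
  unify Int ~ j
_ _ : Int
  unify Int ~ Int
\p._ : k -> Int
  unify k -> Int ~ Int -> l
  unify k ~ Int
  unify Int ~ l
_ _ : Int
  unify Int ~ Int
  unify Int ~ Int
  unify Int ~ Int
  unify Int ~ Int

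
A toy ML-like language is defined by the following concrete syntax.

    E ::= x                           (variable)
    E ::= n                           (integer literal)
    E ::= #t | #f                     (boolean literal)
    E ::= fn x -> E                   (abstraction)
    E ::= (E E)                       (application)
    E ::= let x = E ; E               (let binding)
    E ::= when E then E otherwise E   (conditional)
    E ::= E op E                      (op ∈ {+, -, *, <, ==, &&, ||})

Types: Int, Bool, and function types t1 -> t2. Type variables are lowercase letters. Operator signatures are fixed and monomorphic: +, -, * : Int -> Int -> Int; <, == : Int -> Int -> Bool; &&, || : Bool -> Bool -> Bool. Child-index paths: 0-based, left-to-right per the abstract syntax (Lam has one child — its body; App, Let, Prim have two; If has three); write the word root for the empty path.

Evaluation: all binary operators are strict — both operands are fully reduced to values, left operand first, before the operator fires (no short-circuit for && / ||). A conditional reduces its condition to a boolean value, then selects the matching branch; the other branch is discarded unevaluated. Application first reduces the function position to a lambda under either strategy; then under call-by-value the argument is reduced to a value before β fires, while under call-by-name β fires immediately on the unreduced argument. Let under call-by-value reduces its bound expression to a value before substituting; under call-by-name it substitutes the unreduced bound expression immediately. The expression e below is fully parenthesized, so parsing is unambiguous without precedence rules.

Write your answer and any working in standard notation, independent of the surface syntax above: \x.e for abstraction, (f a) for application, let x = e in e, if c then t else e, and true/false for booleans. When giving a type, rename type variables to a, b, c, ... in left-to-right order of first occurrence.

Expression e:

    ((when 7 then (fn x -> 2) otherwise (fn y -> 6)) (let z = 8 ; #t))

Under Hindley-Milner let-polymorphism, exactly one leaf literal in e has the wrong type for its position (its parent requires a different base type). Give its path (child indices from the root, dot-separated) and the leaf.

Answer: 0.0 : 7

Derivation:
  unify Int ~ Bool
  FAIL: mismatch Int ~ Bool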